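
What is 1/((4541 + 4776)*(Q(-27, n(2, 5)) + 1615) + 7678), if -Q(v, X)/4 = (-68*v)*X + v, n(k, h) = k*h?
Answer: -1/668179611 ≈ -1.4966e-9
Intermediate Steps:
n(k, h) = h*k
Q(v, X) = -4*v + 272*X*v (Q(v, X) = -4*((-68*v)*X + v) = -4*(-68*X*v + v) = -4*(v - 68*X*v) = -4*v + 272*X*v)
1/((4541 + 4776)*(Q(-27, n(2, 5)) + 1615) + 7678) = 1/((4541 + 4776)*(4*(-27)*(-1 + 68*(5*2)) + 1615) + 7678) = 1/(9317*(4*(-27)*(-1 + 68*10) + 1615) + 7678) = 1/(9317*(4*(-27)*(-1 + 680) + 1615) + 7678) = 1/(9317*(4*(-27)*679 + 1615) + 7678) = 1/(9317*(-73332 + 1615) + 7678) = 1/(9317*(-71717) + 7678) = 1/(-668187289 + 7678) = 1/(-668179611) = -1/668179611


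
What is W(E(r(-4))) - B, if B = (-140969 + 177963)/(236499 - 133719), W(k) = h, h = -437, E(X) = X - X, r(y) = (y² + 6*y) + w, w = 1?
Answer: -22475927/51390 ≈ -437.36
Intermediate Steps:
r(y) = 1 + y² + 6*y (r(y) = (y² + 6*y) + 1 = 1 + y² + 6*y)
E(X) = 0
W(k) = -437
B = 18497/51390 (B = 36994/102780 = 36994*(1/102780) = 18497/51390 ≈ 0.35993)
W(E(r(-4))) - B = -437 - 1*18497/51390 = -437 - 18497/51390 = -22475927/51390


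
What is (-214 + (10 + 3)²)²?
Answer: 2025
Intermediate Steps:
(-214 + (10 + 3)²)² = (-214 + 13²)² = (-214 + 169)² = (-45)² = 2025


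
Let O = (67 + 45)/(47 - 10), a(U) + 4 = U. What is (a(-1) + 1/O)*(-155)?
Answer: 81065/112 ≈ 723.79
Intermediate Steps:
a(U) = -4 + U
O = 112/37 ≈ 3.0270
(a(-1) + 1/O)*(-155) = ((-4 - 1) + 1/(112/37))*(-155) = (-5 + 37/112)*(-155) = -523/112*(-155) = 81065/112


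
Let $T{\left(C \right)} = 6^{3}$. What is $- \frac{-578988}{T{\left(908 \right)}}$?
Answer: $\frac{5361}{2} \approx 2680.5$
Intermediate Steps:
$T{\left(C \right)} = 216$
$- \frac{-578988}{T{\left(908 \right)}} = - \frac{-578988}{216} = \left(-1\right) \left(- \frac{5361}{2}\right) = \frac{5361}{2}$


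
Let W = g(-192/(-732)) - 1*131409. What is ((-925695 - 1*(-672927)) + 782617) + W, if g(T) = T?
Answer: 24304856/61 ≈ 3.9844e+5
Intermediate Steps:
W = -8015933/61 (W = -192/(-732) - 1*131409 = -192*(-1/732) - 131409 = 16/61 - 131409 = -8015933/61 ≈ -1.3141e+5)
((-925695 - 1*(-672927)) + 782617) + W = ((-925695 - 1*(-672927)) + 782617) - 8015933/61 = ((-925695 + 672927) + 782617) - 8015933/61 = (-252768 + 782617) - 8015933/61 = 529849 - 8015933/61 = 24304856/61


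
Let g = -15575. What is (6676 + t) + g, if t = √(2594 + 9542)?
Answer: -8899 + 2*√3034 ≈ -8788.8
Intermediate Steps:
t = 2*√3034 (t = √12136 = 2*√3034 ≈ 110.16)
(6676 + t) + g = (6676 + 2*√3034) - 15575 = -8899 + 2*√3034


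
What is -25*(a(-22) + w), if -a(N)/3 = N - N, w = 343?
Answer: -8575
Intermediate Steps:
a(N) = 0 (a(N) = -3*(N - N) = -3*0 = 0)
-25*(a(-22) + w) = -25*(0 + 343) = -25*343 = -8575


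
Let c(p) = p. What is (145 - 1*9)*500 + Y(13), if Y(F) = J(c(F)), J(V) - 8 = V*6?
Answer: 68086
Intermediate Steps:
J(V) = 8 + 6*V (J(V) = 8 + V*6 = 8 + 6*V)
Y(F) = 8 + 6*F
(145 - 1*9)*500 + Y(13) = (145 - 1*9)*500 + (8 + 6*13) = (145 - 9)*500 + (8 + 78) = 136*500 + 86 = 68000 + 86 = 68086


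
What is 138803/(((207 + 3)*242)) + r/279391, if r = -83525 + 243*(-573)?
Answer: 3922777499/2028378660 ≈ 1.9339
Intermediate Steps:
r = -222764 (r = -83525 - 139239 = -222764)
138803/(((207 + 3)*242)) + r/279391 = 138803/(((207 + 3)*242)) - 222764/279391 = 138803/((210*242)) - 222764*1/279391 = 138803/50820 - 222764/279391 = 138803*(1/50820) - 222764/279391 = 19829/7260 - 222764/279391 = 3922777499/2028378660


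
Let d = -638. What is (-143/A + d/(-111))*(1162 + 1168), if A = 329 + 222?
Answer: 782099450/61161 ≈ 12788.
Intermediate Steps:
A = 551
(-143/A + d/(-111))*(1162 + 1168) = (-143/551 - 638/(-111))*(1162 + 1168) = (-143*1/551 - 638*(-1/111))*2330 = (-143/551 + 638/111)*2330 = (335665/61161)*2330 = 782099450/61161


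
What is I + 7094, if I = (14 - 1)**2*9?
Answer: 8615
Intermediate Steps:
I = 1521 (I = 13**2*9 = 169*9 = 1521)
I + 7094 = 1521 + 7094 = 8615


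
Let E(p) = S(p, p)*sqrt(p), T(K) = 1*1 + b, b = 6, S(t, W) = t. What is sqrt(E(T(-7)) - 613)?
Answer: sqrt(-613 + 7*sqrt(7)) ≈ 24.382*I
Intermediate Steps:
T(K) = 7 (T(K) = 1*1 + 6 = 1 + 6 = 7)
E(p) = p**(3/2) (E(p) = p*sqrt(p) = p**(3/2))
sqrt(E(T(-7)) - 613) = sqrt(7**(3/2) - 613) = sqrt(7*sqrt(7) - 613) = sqrt(-613 + 7*sqrt(7))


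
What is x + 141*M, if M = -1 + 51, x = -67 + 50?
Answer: 7033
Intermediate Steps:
x = -17
M = 50
x + 141*M = -17 + 141*50 = -17 + 7050 = 7033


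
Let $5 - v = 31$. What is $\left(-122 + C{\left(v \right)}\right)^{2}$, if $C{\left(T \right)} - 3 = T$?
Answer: $21025$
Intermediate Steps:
$v = -26$ ($v = 5 - 31 = -26$)
$C{\left(T \right)} = 3 + T$
$\left(-122 + C{\left(v \right)}\right)^{2} = \left(-122 + \left(3 - 26\right)\right)^{2} = \left(-122 - 23\right)^{2} = \left(-145\right)^{2} = 21025$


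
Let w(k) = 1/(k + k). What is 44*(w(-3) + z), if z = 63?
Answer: 8294/3 ≈ 2764.7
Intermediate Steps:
w(k) = 1/(2*k)
44*(w(-3) + z) = 44*((1/2)/(-3) + 63) = 44*((1/2)*(-1/3) + 63) = 44*(-1/6 + 63) = 44*(377/6) = 8294/3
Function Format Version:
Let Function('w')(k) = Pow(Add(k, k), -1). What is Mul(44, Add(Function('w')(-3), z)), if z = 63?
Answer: Rational(8294, 3) ≈ 2764.7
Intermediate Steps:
Function('w')(k) = Mul(Rational(1, 2), Pow(k, -1)) (Function('w')(k) = Pow(Mul(2, k), -1) = Mul(Rational(1, 2), Pow(k, -1)))
Mul(44, Add(Function('w')(-3), z)) = Mul(44, Add(Mul(Rational(1, 2), Pow(-3, -1)), 63)) = Mul(44, Add(Mul(Rational(1, 2), Rational(-1, 3)), 63)) = Mul(44, Add(Rational(-1, 6), 63)) = Mul(44, Rational(377, 6)) = Rational(8294, 3)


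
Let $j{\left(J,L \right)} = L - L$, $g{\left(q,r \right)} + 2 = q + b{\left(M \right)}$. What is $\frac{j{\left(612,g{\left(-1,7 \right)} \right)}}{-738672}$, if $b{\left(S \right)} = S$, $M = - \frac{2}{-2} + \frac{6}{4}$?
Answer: $0$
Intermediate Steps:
$M = \frac{5}{2}$ ($M = \left(-2\right) \left(- \frac{1}{2}\right) + 6 \cdot \frac{1}{4} = 1 + \frac{3}{2} = \frac{5}{2} \approx 2.5$)
$g{\left(q,r \right)} = \frac{1}{2} + q$ ($g{\left(q,r \right)} = -2 + \left(q + \frac{5}{2}\right) = -2 + \left(\frac{5}{2} + q\right) = \frac{1}{2} + q$)
$j{\left(J,L \right)} = 0$
$\frac{j{\left(612,g{\left(-1,7 \right)} \right)}}{-738672} = \frac{0}{-738672} = 0 \left(- \frac{1}{738672}\right) = 0$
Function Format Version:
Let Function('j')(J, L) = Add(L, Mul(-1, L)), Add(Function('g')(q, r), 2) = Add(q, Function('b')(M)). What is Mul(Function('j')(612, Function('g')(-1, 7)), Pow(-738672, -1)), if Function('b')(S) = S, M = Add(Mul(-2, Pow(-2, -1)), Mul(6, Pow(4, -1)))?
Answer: 0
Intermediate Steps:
M = Rational(5, 2) (M = Add(Mul(-2, Rational(-1, 2)), Mul(6, Rational(1, 4))) = Add(1, Rational(3, 2)) = Rational(5, 2) ≈ 2.5000)
Function('g')(q, r) = Add(Rational(1, 2), q) (Function('g')(q, r) = Add(-2, Add(q, Rational(5, 2))) = Add(-2, Add(Rational(5, 2), q)) = Add(Rational(1, 2), q))
Function('j')(J, L) = 0
Mul(Function('j')(612, Function('g')(-1, 7)), Pow(-738672, -1)) = Mul(0, Pow(-738672, -1)) = Mul(0, Rational(-1, 738672)) = 0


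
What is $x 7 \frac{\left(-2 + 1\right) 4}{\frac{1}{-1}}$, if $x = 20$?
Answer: $560$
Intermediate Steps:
$x 7 \frac{\left(-2 + 1\right) 4}{\frac{1}{-1}} = 20 \cdot 7 \frac{\left(-2 + 1\right) 4}{\frac{1}{-1}} = 140 \frac{\left(-1\right) 4}{-1} = 140 \left(\left(-4\right) \left(-1\right)\right) = 140 \cdot 4 = 560$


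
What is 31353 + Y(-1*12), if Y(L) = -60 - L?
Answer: 31305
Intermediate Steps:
31353 + Y(-1*12) = 31353 + (-60 - (-1)*12) = 31353 + (-60 - 1*(-12)) = 31353 + (-60 + 12) = 31353 - 48 = 31305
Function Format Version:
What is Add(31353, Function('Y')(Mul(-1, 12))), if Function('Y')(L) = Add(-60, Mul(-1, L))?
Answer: 31305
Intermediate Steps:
Add(31353, Function('Y')(Mul(-1, 12))) = Add(31353, Add(-60, Mul(-1, Mul(-1, 12)))) = Add(31353, Add(-60, Mul(-1, -12))) = Add(31353, Add(-60, 12)) = Add(31353, -48) = 31305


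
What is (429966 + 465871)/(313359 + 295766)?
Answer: 895837/609125 ≈ 1.4707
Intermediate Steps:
(429966 + 465871)/(313359 + 295766) = 895837/609125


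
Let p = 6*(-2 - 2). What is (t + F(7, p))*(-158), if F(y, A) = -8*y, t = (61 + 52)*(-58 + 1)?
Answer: 1026526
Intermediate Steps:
t = -6441 (t = 113*(-57) = -6441)
p = -24 (p = 6*(-4) = -24)
(t + F(7, p))*(-158) = (-6441 - 8*7)*(-158) = (-6441 - 56)*(-158) = -6497*(-158) = 1026526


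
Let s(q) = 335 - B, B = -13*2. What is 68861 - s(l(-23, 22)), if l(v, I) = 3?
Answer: 68500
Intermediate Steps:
B = -26
s(q) = 361 (s(q) = 335 - 1*(-26) = 335 + 26 = 361)
68861 - s(l(-23, 22)) = 68861 - 1*361 = 68861 - 361 = 68500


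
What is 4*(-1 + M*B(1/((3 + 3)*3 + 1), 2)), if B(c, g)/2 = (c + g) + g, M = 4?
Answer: 2388/19 ≈ 125.68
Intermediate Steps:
B(c, g) = 2*c + 4*g (B(c, g) = 2*((c + g) + g) = 2*(c + 2*g) = 2*c + 4*g)
4*(-1 + M*B(1/((3 + 3)*3 + 1), 2)) = 4*(-1 + 4*(2/((3 + 3)*3 + 1) + 4*2)) = 4*(-1 + 4*(2/(6*3 + 1) + 8)) = 4*(-1 + 4*(2/(18 + 1) + 8)) = 4*(-1 + 4*(2/19 + 8)) = 4*(-1 + 4*(154/19)) = 4*(-1 + 616/19) = 4*(597/19) = 2388/19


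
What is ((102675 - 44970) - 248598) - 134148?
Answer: -325041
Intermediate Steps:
((102675 - 44970) - 248598) - 134148 = (57705 - 248598) - 134148 = -190893 - 134148 = -325041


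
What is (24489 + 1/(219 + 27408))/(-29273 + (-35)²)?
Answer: -169139401/193720524 ≈ -0.87311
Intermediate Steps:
(24489 + 1/(219 + 27408))/(-29273 + (-35)²) = (24489 + 1/27627)/(-29273 + 1225) = (24489 + 1/27627)/(-28048) = (676557604/27627)*(-1/28048) = -169139401/193720524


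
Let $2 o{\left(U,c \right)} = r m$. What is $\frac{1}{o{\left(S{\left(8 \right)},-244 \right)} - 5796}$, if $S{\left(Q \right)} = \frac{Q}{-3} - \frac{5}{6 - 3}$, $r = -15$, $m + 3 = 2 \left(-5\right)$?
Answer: $- \frac{2}{11397} \approx -0.00017548$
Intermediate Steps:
$m = -13$ ($m = -3 + 2 \left(-5\right) = -3 - 10 = -13$)
$S{\left(Q \right)} = - \frac{5}{3} - \frac{Q}{3}$ ($S{\left(Q \right)} = Q \left(- \frac{1}{3}\right) - \frac{5}{3} = - \frac{Q}{3} - \frac{5}{3} = - \frac{5}{3} - \frac{Q}{3}$)
$o{\left(U,c \right)} = \frac{195}{2}$ ($o{\left(U,c \right)} = \frac{\left(-15\right) \left(-13\right)}{2} = \frac{1}{2} \cdot 195 = \frac{195}{2}$)
$\frac{1}{o{\left(S{\left(8 \right)},-244 \right)} - 5796} = \frac{1}{\frac{195}{2} - 5796} = \frac{1}{- \frac{11397}{2}} = - \frac{2}{11397}$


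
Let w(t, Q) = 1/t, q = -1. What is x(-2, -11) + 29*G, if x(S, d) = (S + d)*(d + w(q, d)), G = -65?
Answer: -1729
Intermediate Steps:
x(S, d) = (-1 + d)*(S + d) (x(S, d) = (S + d)*(d + 1/(-1)) = (S + d)*(d - 1) = (S + d)*(-1 + d) = (-1 + d)*(S + d))
x(-2, -11) + 29*G = ((-11)² - 1*(-2) - 1*(-11) - 2*(-11)) + 29*(-65) = (121 + 2 + 11 + 22) - 1885 = 156 - 1885 = -1729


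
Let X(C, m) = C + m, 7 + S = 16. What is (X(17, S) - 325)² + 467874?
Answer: 557275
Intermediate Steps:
S = 9 (S = -7 + 16 = 9)
(X(17, S) - 325)² + 467874 = ((17 + 9) - 325)² + 467874 = (26 - 325)² + 467874 = (-299)² + 467874 = 89401 + 467874 = 557275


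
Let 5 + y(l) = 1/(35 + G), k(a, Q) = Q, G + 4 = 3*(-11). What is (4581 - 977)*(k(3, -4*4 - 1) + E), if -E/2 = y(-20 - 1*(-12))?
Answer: -21624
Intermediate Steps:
G = -37 (G = -4 + 3*(-11) = -4 - 33 = -37)
y(l) = -11/2 (y(l) = -5 + 1/(35 - 37) = -5 + 1/(-2) = -5 - ½ = -11/2)
E = 11 (E = -2*(-11/2) = 11)
(4581 - 977)*(k(3, -4*4 - 1) + E) = (4581 - 977)*((-4*4 - 1) + 11) = 3604*((-16 - 1) + 11) = 3604*(-17 + 11) = 3604*(-6) = -21624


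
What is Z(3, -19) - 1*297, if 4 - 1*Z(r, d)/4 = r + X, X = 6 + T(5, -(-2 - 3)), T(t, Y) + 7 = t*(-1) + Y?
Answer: -289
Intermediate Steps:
T(t, Y) = -7 + Y - t (T(t, Y) = -7 + (t*(-1) + Y) = -7 + (-t + Y) = -7 + (Y - t) = -7 + Y - t)
X = -1 (X = 6 + (-7 - (-2 - 3) - 1*5) = 6 + (-7 - 1*(-5) - 5) = 6 + (-7 + 5 - 5) = 6 - 7 = -1)
Z(r, d) = 20 - 4*r (Z(r, d) = 16 - 4*(r - 1) = 16 - 4*(-1 + r) = 16 + (4 - 4*r) = 20 - 4*r)
Z(3, -19) - 1*297 = (20 - 4*3) - 1*297 = (20 - 12) - 297 = 8 - 297 = -289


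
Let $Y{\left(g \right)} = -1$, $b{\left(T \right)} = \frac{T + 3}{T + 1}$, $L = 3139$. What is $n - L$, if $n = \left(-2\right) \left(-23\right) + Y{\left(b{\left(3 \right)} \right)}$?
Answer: $-3094$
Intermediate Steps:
$b{\left(T \right)} = \frac{3 + T}{1 + T}$
$n = 45$ ($n = \left(-2\right) \left(-23\right) - 1 = 46 - 1 = 45$)
$n - L = 45 - 3139 = -3094$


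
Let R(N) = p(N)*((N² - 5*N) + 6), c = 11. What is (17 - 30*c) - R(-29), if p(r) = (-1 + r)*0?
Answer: -313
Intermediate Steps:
p(r) = 0
R(N) = 0 (R(N) = 0*((N² - 5*N) + 6) = 0*(6 + N² - 5*N) = 0)
(17 - 30*c) - R(-29) = (17 - 30*11) - 1*0 = (17 - 330) + 0 = -313 + 0 = -313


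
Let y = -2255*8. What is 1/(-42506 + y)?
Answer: -1/60546 ≈ -1.6516e-5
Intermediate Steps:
y = -18040
1/(-42506 + y) = 1/(-42506 - 18040) = 1/(-60546) = -1/60546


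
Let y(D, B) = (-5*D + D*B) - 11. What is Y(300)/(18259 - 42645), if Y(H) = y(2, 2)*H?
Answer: 2550/12193 ≈ 0.20914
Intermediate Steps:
y(D, B) = -11 - 5*D + B*D (y(D, B) = (-5*D + B*D) - 11 = -11 - 5*D + B*D)
Y(H) = -17*H (Y(H) = (-11 - 5*2 + 2*2)*H = (-11 - 10 + 4)*H = -17*H)
Y(300)/(18259 - 42645) = (-17*300)/(18259 - 42645) = -5100/(-24386) = -5100*(-1/24386) = 2550/12193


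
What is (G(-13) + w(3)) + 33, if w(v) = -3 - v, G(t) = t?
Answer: 14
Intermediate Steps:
(G(-13) + w(3)) + 33 = (-13 + (-3 - 1*3)) + 33 = (-13 + (-3 - 3)) + 33 = (-13 - 6) + 33 = -19 + 33 = 14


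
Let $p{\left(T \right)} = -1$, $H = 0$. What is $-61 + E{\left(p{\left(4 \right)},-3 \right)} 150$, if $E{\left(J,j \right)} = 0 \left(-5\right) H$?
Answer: $-61$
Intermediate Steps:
$E{\left(J,j \right)} = 0$ ($E{\left(J,j \right)} = 0 \left(-5\right) 0 = 0 \cdot 0 = 0$)
$-61 + E{\left(p{\left(4 \right)},-3 \right)} 150 = -61 + 0 \cdot 150 = -61 + 0 = -61$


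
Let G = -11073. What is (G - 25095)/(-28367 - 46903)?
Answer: 6028/12545 ≈ 0.48051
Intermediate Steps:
(G - 25095)/(-28367 - 46903) = (-11073 - 25095)/(-28367 - 46903) = -36168/(-75270) = -36168*(-1/75270) = 6028/12545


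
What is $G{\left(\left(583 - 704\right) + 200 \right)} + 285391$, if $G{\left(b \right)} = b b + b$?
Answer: $291711$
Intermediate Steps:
$G{\left(b \right)} = b + b^{2}$ ($G{\left(b \right)} = b^{2} + b = b + b^{2}$)
$G{\left(\left(583 - 704\right) + 200 \right)} + 285391 = \left(\left(583 - 704\right) + 200\right) \left(1 + \left(\left(583 - 704\right) + 200\right)\right) + 285391 = \left(-121 + 200\right) \left(1 + \left(-121 + 200\right)\right) + 285391 = 79 \left(1 + 79\right) + 285391 = 79 \cdot 80 + 285391 = 6320 + 285391 = 291711$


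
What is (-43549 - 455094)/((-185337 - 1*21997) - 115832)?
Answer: 498643/323166 ≈ 1.5430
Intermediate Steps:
(-43549 - 455094)/((-185337 - 1*21997) - 115832) = -498643/((-185337 - 21997) - 115832) = -498643/(-207334 - 115832) = -498643/(-323166) = -498643*(-1/323166) = 498643/323166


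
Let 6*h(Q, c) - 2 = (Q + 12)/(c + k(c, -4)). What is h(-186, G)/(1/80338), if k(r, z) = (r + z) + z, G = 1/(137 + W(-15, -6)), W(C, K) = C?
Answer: 465478372/1461 ≈ 3.1860e+5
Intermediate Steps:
G = 1/122 (G = 1/(137 - 15) = 1/122 ≈ 0.0081967)
k(r, z) = r + 2*z
h(Q, c) = ⅓ + (12 + Q)/(6*(-8 + 2*c)) (h(Q, c) = ⅓ + ((Q + 12)/(c + (c + 2*(-4))))/6 = ⅓ + ((12 + Q)/(c + (c - 8)))/6 = ⅓ + ((12 + Q)/(c + (-8 + c)))/6 = ⅓ + ((12 + Q)/(-8 + 2*c))/6 = ⅓ + (12 + Q)/(6*(-8 + 2*c)))
h(-186, G)/(1/80338) = ((-4 - 186 + 4*(1/122))/(12*(-4 + 1/122)))/(1/80338) = ((-4 - 186 + 2/61)/(12*(-487/122)))/(1/80338) = ((1/12)*(-122/487)*(-11588/61))*80338 = (5794/1461)*80338 = 465478372/1461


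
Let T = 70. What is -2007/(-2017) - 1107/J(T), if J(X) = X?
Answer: -2092329/141190 ≈ -14.819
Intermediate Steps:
-2007/(-2017) - 1107/J(T) = -2007/(-2017) - 1107/70 = -2007*(-1/2017) - 1107*1/70 = 2007/2017 - 1107/70 = -2092329/141190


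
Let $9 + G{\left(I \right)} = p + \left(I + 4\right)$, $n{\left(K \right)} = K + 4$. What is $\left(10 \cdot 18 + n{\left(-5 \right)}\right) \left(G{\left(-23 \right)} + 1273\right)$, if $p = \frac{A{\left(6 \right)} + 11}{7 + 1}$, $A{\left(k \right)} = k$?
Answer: $\frac{1785883}{8} \approx 2.2324 \cdot 10^{5}$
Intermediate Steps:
$n{\left(K \right)} = 4 + K$
$p = \frac{17}{8}$ ($p = \frac{6 + 11}{7 + 1} = \frac{17}{8} \approx 2.125$)
$G{\left(I \right)} = - \frac{23}{8} + I$ ($G{\left(I \right)} = -9 + \left(\frac{17}{8} + \left(I + 4\right)\right) = -9 + \left(\frac{17}{8} + \left(4 + I\right)\right) = -9 + \left(\frac{49}{8} + I\right) = - \frac{23}{8} + I$)
$\left(10 \cdot 18 + n{\left(-5 \right)}\right) \left(G{\left(-23 \right)} + 1273\right) = \left(10 \cdot 18 + \left(4 - 5\right)\right) \left(\left(- \frac{23}{8} - 23\right) + 1273\right) = \left(180 - 1\right) \left(- \frac{207}{8} + 1273\right) = 179 \cdot \frac{9977}{8} = \frac{1785883}{8}$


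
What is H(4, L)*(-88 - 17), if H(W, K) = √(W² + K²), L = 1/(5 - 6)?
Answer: -105*√17 ≈ -432.93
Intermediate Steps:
L = -1 (L = 1/(-1) = -1)
H(W, K) = √(K² + W²)
H(4, L)*(-88 - 17) = √((-1)² + 4²)*(-88 - 17) = √(1 + 16)*(-105) = √17*(-105) = -105*√17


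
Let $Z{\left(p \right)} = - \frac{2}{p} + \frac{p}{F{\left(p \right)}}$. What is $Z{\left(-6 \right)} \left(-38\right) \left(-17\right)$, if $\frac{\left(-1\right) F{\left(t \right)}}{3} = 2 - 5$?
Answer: $- \frac{646}{3} \approx -215.33$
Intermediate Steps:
$F{\left(t \right)} = 9$ ($F{\left(t \right)} = - 3 \left(2 - 5\right) = \left(-3\right) \left(-3\right) = 9$)
$Z{\left(p \right)} = - \frac{2}{p} + \frac{p}{9}$
$Z{\left(-6 \right)} \left(-38\right) \left(-17\right) = \left(- \frac{2}{-6} + \frac{1}{9} \left(-6\right)\right) \left(-38\right) \left(-17\right) = \left(\left(-2\right) \left(- \frac{1}{6}\right) - \frac{2}{3}\right) \left(-38\right) \left(-17\right) = \left(\frac{1}{3} - \frac{2}{3}\right) \left(-38\right) \left(-17\right) = \left(- \frac{1}{3}\right) \left(-38\right) \left(-17\right) = \frac{38}{3} \left(-17\right) = - \frac{646}{3}$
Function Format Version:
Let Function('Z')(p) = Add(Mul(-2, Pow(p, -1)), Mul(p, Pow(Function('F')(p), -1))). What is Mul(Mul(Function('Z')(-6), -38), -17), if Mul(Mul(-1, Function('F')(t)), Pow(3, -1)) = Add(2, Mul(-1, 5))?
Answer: Rational(-646, 3) ≈ -215.33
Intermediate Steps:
Function('F')(t) = 9 (Function('F')(t) = Mul(-3, Add(2, Mul(-1, 5))) = Mul(-3, Add(2, -5)) = Mul(-3, -3) = 9)
Function('Z')(p) = Add(Mul(-2, Pow(p, -1)), Mul(Rational(1, 9), p)) (Function('Z')(p) = Add(Mul(-2, Pow(p, -1)), Mul(p, Pow(9, -1))) = Add(Mul(-2, Pow(p, -1)), Mul(p, Rational(1, 9))) = Add(Mul(-2, Pow(p, -1)), Mul(Rational(1, 9), p)))
Mul(Mul(Function('Z')(-6), -38), -17) = Mul(Mul(Add(Mul(-2, Pow(-6, -1)), Mul(Rational(1, 9), -6)), -38), -17) = Mul(Mul(Add(Mul(-2, Rational(-1, 6)), Rational(-2, 3)), -38), -17) = Mul(Mul(Add(Rational(1, 3), Rational(-2, 3)), -38), -17) = Mul(Mul(Rational(-1, 3), -38), -17) = Mul(Rational(38, 3), -17) = Rational(-646, 3)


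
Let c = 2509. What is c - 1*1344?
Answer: 1165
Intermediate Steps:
c - 1*1344 = 2509 - 1*1344 = 2509 - 1344 = 1165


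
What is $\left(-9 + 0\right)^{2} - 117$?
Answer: $-36$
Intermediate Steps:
$\left(-9 + 0\right)^{2} - 117 = \left(-9\right)^{2} - 117 = 81 - 117 = -36$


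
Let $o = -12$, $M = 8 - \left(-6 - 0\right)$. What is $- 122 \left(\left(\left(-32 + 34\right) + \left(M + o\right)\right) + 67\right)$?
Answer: $-8662$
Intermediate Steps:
$M = 14$ ($M = 8 - \left(-6 + 0\right) = 8 - -6 = 8 + 6 = 14$)
$- 122 \left(\left(\left(-32 + 34\right) + \left(M + o\right)\right) + 67\right) = - 122 \left(\left(\left(-32 + 34\right) + \left(14 - 12\right)\right) + 67\right) = - 122 \left(\left(2 + 2\right) + 67\right) = - 122 \left(4 + 67\right) = \left(-122\right) 71 = -8662$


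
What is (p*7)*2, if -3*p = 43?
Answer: -602/3 ≈ -200.67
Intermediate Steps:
p = -43/3 (p = -⅓*43 = -43/3 ≈ -14.333)
(p*7)*2 = -43/3*7*2 = -301/3*2 = -602/3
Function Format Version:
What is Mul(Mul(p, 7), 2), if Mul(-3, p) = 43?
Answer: Rational(-602, 3) ≈ -200.67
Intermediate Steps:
p = Rational(-43, 3) (p = Mul(Rational(-1, 3), 43) = Rational(-43, 3) ≈ -14.333)
Mul(Mul(p, 7), 2) = Mul(Mul(Rational(-43, 3), 7), 2) = Mul(Rational(-301, 3), 2) = Rational(-602, 3)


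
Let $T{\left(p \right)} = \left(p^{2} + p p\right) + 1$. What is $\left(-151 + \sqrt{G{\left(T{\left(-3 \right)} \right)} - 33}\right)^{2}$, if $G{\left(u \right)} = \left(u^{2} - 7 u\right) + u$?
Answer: $\left(151 - \sqrt{214}\right)^{2} \approx 18597.0$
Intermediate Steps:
$T{\left(p \right)} = 1 + 2 p^{2}$ ($T{\left(p \right)} = \left(p^{2} + p^{2}\right) + 1 = 2 p^{2} + 1 = 1 + 2 p^{2}$)
$G{\left(u \right)} = u^{2} - 6 u$
$\left(-151 + \sqrt{G{\left(T{\left(-3 \right)} \right)} - 33}\right)^{2} = \left(-151 + \sqrt{\left(1 + 2 \left(-3\right)^{2}\right) \left(-6 + \left(1 + 2 \left(-3\right)^{2}\right)\right) - 33}\right)^{2} = \left(-151 + \sqrt{\left(1 + 2 \cdot 9\right) \left(-6 + \left(1 + 2 \cdot 9\right)\right) - 33}\right)^{2} = \left(-151 + \sqrt{\left(1 + 18\right) \left(-6 + \left(1 + 18\right)\right) - 33}\right)^{2} = \left(-151 + \sqrt{19 \left(-6 + 19\right) - 33}\right)^{2} = \left(-151 + \sqrt{19 \cdot 13 - 33}\right)^{2} = \left(-151 + \sqrt{247 - 33}\right)^{2} = \left(-151 + \sqrt{214}\right)^{2}$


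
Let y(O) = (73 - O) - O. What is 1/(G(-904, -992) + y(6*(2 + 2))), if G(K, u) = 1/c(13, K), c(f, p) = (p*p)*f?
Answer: 10623808/265595201 ≈ 0.040000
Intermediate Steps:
c(f, p) = f*p² (c(f, p) = p²*f = f*p²)
G(K, u) = 1/(13*K²)
y(O) = 73 - 2*O
1/(G(-904, -992) + y(6*(2 + 2))) = 1/((1/13)/(-904)² + (73 - 12*(2 + 2))) = 1/((1/13)*(1/817216) + (73 - 12*4)) = 1/(1/10623808 + (73 - 2*24)) = 1/(1/10623808 + (73 - 48)) = 1/(1/10623808 + 25) = 1/(265595201/10623808) = 10623808/265595201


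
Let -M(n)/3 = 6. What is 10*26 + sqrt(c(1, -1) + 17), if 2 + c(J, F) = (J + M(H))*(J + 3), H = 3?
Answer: 260 + I*sqrt(53) ≈ 260.0 + 7.2801*I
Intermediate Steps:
M(n) = -18 (M(n) = -3*6 = -18)
c(J, F) = -2 + (-18 + J)*(3 + J) (c(J, F) = -2 + (J - 18)*(J + 3) = -2 + (-18 + J)*(3 + J))
10*26 + sqrt(c(1, -1) + 17) = 10*26 + sqrt((-56 + 1**2 - 15*1) + 17) = 260 + sqrt((-56 + 1 - 15) + 17) = 260 + sqrt(-70 + 17) = 260 + sqrt(-53) = 260 + I*sqrt(53)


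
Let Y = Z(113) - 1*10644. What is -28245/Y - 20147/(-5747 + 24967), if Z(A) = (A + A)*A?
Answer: -421469159/143131340 ≈ -2.9446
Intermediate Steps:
Z(A) = 2*A² (Z(A) = (2*A)*A = 2*A²)
Y = 14894 (Y = 2*113² - 1*10644 = 2*12769 - 10644 = 25538 - 10644 = 14894)
-28245/Y - 20147/(-5747 + 24967) = -28245/14894 - 20147/(-5747 + 24967) = -28245*1/14894 - 20147/19220 = -28245/14894 - 20147*1/19220 = -28245/14894 - 20147/19220 = -421469159/143131340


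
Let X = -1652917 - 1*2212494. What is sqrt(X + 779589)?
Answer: I*sqrt(3085822) ≈ 1756.7*I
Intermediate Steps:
X = -3865411 (X = -1652917 - 2212494 = -3865411)
sqrt(X + 779589) = sqrt(-3865411 + 779589) = sqrt(-3085822) = I*sqrt(3085822)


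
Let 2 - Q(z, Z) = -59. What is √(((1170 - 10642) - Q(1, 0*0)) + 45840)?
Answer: √36307 ≈ 190.54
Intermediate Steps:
Q(z, Z) = 61 (Q(z, Z) = 2 - 1*(-59) = 2 + 59 = 61)
√(((1170 - 10642) - Q(1, 0*0)) + 45840) = √(((1170 - 10642) - 1*61) + 45840) = √((-9472 - 61) + 45840) = √(-9533 + 45840) = √36307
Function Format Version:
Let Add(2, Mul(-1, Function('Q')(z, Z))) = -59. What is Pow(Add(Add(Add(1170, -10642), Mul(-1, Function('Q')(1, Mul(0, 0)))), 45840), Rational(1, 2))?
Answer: Pow(36307, Rational(1, 2)) ≈ 190.54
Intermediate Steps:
Function('Q')(z, Z) = 61 (Function('Q')(z, Z) = Add(2, Mul(-1, -59)) = Add(2, 59) = 61)
Pow(Add(Add(Add(1170, -10642), Mul(-1, Function('Q')(1, Mul(0, 0)))), 45840), Rational(1, 2)) = Pow(Add(Add(Add(1170, -10642), Mul(-1, 61)), 45840), Rational(1, 2)) = Pow(Add(Add(-9472, -61), 45840), Rational(1, 2)) = Pow(Add(-9533, 45840), Rational(1, 2)) = Pow(36307, Rational(1, 2))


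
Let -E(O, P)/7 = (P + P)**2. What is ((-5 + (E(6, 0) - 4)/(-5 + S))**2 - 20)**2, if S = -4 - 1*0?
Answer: 3721/6561 ≈ 0.56714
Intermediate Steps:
E(O, P) = -28*P**2 (E(O, P) = -7*(P + P)**2 = -7*4*P**2 = -28*P**2)
S = -4 (S = -4 + 0 = -4)
((-5 + (E(6, 0) - 4)/(-5 + S))**2 - 20)**2 = ((-5 + (-28*0**2 - 4)/(-5 - 4))**2 - 20)**2 = ((-5 + (-28*0 - 4)/(-9))**2 - 20)**2 = ((-5 + (0 - 4)*(-1/9))**2 - 20)**2 = ((-5 - 4*(-1/9))**2 - 20)**2 = ((-5 + 4/9)**2 - 20)**2 = ((-41/9)**2 - 20)**2 = (1681/81 - 20)**2 = (61/81)**2 = 3721/6561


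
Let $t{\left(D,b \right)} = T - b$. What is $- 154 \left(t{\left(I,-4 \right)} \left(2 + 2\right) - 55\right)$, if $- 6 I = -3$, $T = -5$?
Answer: $9086$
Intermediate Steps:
$I = \frac{1}{2}$ ($I = \left(- \frac{1}{6}\right) \left(-3\right) = \frac{1}{2} \approx 0.5$)
$t{\left(D,b \right)} = -5 - b$
$- 154 \left(t{\left(I,-4 \right)} \left(2 + 2\right) - 55\right) = - 154 \left(\left(-5 - -4\right) \left(2 + 2\right) - 55\right) = - 154 \left(\left(-5 + 4\right) 4 - 55\right) = - 154 \left(\left(-1\right) 4 - 55\right) = - 154 \left(-4 - 55\right) = \left(-154\right) \left(-59\right) = 9086$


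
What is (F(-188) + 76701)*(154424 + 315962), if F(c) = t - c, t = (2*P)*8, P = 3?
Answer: 36190087682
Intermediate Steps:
t = 48 (t = (2*3)*8 = 6*8 = 48)
F(c) = 48 - c
(F(-188) + 76701)*(154424 + 315962) = ((48 - 1*(-188)) + 76701)*(154424 + 315962) = ((48 + 188) + 76701)*470386 = (236 + 76701)*470386 = 76937*470386 = 36190087682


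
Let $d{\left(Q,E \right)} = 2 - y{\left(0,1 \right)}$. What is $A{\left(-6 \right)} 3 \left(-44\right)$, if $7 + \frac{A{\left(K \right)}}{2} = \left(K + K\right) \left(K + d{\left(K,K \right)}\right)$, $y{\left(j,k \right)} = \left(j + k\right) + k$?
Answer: $-17160$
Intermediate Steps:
$y{\left(j,k \right)} = j + 2 k$
$d{\left(Q,E \right)} = 0$ ($d{\left(Q,E \right)} = 2 - \left(0 + 2 \cdot 1\right) = 2 - \left(0 + 2\right) = 2 - 2 = 0$)
$A{\left(K \right)} = -14 + 4 K^{2}$ ($A{\left(K \right)} = -14 + 2 \left(K + K\right) \left(K + 0\right) = -14 + 2 \cdot 2 K K = -14 + 2 \cdot 2 K^{2} = -14 + 4 K^{2}$)
$A{\left(-6 \right)} 3 \left(-44\right) = \left(-14 + 4 \left(-6\right)^{2}\right) 3 \left(-44\right) = \left(-14 + 4 \cdot 36\right) 3 \left(-44\right) = \left(-14 + 144\right) 3 \left(-44\right) = 130 \cdot 3 \left(-44\right) = 390 \left(-44\right) = -17160$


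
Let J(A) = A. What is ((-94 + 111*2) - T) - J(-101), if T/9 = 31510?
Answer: -283361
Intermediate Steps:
T = 283590 (T = 9*31510 = 283590)
((-94 + 111*2) - T) - J(-101) = ((-94 + 111*2) - 1*283590) - 1*(-101) = ((-94 + 222) - 283590) + 101 = (128 - 283590) + 101 = -283462 + 101 = -283361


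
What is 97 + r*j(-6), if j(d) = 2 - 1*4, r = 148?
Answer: -199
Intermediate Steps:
j(d) = -2 (j(d) = 2 - 4 = -2)
97 + r*j(-6) = 97 + 148*(-2) = 97 - 296 = -199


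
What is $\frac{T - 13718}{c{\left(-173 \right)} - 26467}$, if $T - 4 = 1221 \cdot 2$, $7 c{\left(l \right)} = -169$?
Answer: $\frac{39452}{92719} \approx 0.4255$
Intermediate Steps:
$c{\left(l \right)} = - \frac{169}{7}$ ($c{\left(l \right)} = \frac{1}{7} \left(-169\right) = - \frac{169}{7}$)
$T = 2446$ ($T = 4 + 1221 \cdot 2 = 4 + 2442 = 2446$)
$\frac{T - 13718}{c{\left(-173 \right)} - 26467} = \frac{2446 - 13718}{- \frac{169}{7} - 26467} = - \frac{11272}{- \frac{185438}{7}} = \left(-11272\right) \left(- \frac{7}{185438}\right) = \frac{39452}{92719}$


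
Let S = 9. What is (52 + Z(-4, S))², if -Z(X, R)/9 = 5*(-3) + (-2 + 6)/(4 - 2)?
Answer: 28561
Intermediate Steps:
Z(X, R) = 117 (Z(X, R) = -9*(5*(-3) + (-2 + 6)/(4 - 2)) = -9*(-15 + 4/2) = -9*(-15 + 4*(½)) = -9*(-15 + 2) = -9*(-13) = 117)
(52 + Z(-4, S))² = (52 + 117)² = 169² = 28561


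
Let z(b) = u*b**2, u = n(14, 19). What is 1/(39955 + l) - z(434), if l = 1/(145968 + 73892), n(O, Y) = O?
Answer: -23164602563416324/8784506301 ≈ -2.6370e+6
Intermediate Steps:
u = 14
l = 1/219860 ≈ 4.5483e-6
z(b) = 14*b**2
1/(39955 + l) - z(434) = 1/(39955 + 1/219860) - 14*434**2 = 1/(8784506301/219860) - 14*188356 = 219860/8784506301 - 1*2636984 = 219860/8784506301 - 2636984 = -23164602563416324/8784506301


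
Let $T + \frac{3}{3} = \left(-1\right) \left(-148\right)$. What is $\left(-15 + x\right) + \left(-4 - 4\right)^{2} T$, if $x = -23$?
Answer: $9370$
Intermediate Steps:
$T = 147$ ($T = -1 - -148 = -1 + 148 = 147$)
$\left(-15 + x\right) + \left(-4 - 4\right)^{2} T = \left(-15 - 23\right) + \left(-4 - 4\right)^{2} \cdot 147 = -38 + \left(-8\right)^{2} \cdot 147 = -38 + 64 \cdot 147 = -38 + 9408 = 9370$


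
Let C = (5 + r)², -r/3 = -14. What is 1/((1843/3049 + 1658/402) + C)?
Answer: 612849/1356681505 ≈ 0.00045173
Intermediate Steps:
r = 42 (r = -3*(-14) = 42)
C = 2209 (C = (5 + 42)² = 47² = 2209)
1/((1843/3049 + 1658/402) + C) = 1/((1843/3049 + 1658/402) + 2209) = 1/((1843*(1/3049) + 1658*(1/402)) + 2209) = 1/((1843/3049 + 829/201) + 2209) = 1/(2898064/612849 + 2209) = 1/(1356681505/612849) = 612849/1356681505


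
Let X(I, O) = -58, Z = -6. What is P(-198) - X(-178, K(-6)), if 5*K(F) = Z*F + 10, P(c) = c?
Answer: -140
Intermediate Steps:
K(F) = 2 - 6*F/5 (K(F) = (-6*F + 10)/5 = (10 - 6*F)/5 = 2 - 6*F/5)
P(-198) - X(-178, K(-6)) = -198 - 1*(-58) = -198 + 58 = -140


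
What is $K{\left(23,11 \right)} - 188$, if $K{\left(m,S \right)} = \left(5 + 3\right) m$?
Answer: $-4$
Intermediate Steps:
$K{\left(m,S \right)} = 8 m$
$K{\left(23,11 \right)} - 188 = 8 \cdot 23 - 188 = 184 - 188 = -4$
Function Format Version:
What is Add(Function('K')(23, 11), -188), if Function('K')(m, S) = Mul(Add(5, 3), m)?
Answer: -4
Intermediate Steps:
Function('K')(m, S) = Mul(8, m)
Add(Function('K')(23, 11), -188) = Add(Mul(8, 23), -188) = Add(184, -188) = -4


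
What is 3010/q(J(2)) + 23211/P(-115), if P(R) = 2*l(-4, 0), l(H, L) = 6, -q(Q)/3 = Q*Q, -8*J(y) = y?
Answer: -169429/12 ≈ -14119.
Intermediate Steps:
J(y) = -y/8
q(Q) = -3*Q**2 (q(Q) = -3*Q*Q = -3*Q**2)
P(R) = 12 (P(R) = 2*6 = 12)
3010/q(J(2)) + 23211/P(-115) = 3010/((-3*(-1/8*2)**2)) + 23211/12 = 3010/((-3*(-1/4)**2)) + 23211*(1/12) = 3010/((-3*1/16)) + 7737/4 = 3010/(-3/16) + 7737/4 = 3010*(-16/3) + 7737/4 = -48160/3 + 7737/4 = -169429/12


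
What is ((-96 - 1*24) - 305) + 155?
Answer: -270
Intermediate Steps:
((-96 - 1*24) - 305) + 155 = ((-96 - 24) - 305) + 155 = (-120 - 305) + 155 = -425 + 155 = -270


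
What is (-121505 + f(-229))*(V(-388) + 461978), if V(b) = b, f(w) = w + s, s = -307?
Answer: -56332905190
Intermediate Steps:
f(w) = -307 + w (f(w) = w - 307 = -307 + w)
(-121505 + f(-229))*(V(-388) + 461978) = (-121505 + (-307 - 229))*(-388 + 461978) = (-121505 - 536)*461590 = -122041*461590 = -56332905190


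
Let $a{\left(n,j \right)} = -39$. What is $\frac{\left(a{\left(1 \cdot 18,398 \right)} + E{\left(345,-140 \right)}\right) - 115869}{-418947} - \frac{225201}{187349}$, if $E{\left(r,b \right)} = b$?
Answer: $- \frac{72605806595}{78489301503} \approx -0.92504$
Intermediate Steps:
$\frac{\left(a{\left(1 \cdot 18,398 \right)} + E{\left(345,-140 \right)}\right) - 115869}{-418947} - \frac{225201}{187349} = \frac{\left(-39 - 140\right) - 115869}{-418947} - \frac{225201}{187349} = \left(-179 - 115869\right) \left(- \frac{1}{418947}\right) - \frac{225201}{187349} = \left(-116048\right) \left(- \frac{1}{418947}\right) - \frac{225201}{187349} = \frac{116048}{418947} - \frac{225201}{187349} = - \frac{72605806595}{78489301503}$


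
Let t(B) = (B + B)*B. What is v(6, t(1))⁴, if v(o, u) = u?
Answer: 16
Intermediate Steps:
t(B) = 2*B² (t(B) = (2*B)*B = 2*B²)
v(6, t(1))⁴ = (2*1²)⁴ = (2*1)⁴ = 2⁴ = 16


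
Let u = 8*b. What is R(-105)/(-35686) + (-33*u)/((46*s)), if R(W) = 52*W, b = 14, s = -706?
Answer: 5521686/20695331 ≈ 0.26681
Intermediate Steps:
u = 112 (u = 8*14 = 112)
R(-105)/(-35686) + (-33*u)/((46*s)) = (52*(-105))/(-35686) + (-33*112)/((46*(-706))) = -5460*(-1/35686) - 3696/(-32476) = 390/2549 - 3696*(-1/32476) = 390/2549 + 924/8119 = 5521686/20695331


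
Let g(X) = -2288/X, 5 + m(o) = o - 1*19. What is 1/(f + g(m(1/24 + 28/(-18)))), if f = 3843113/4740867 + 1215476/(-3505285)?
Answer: 2775221027009865/250159884553038391 ≈ 0.011094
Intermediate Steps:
m(o) = -24 + o (m(o) = -5 + (o - 1*19) = -5 + (o - 19) = -5 + (-19 + o) = -24 + o)
f = 7708796294513/16618089982095 (f = 3843113*(1/4740867) + 1215476*(-1/3505285) = 3843113/4740867 - 1215476/3505285 = 7708796294513/16618089982095 ≈ 0.46388)
1/(f + g(m(1/24 + 28/(-18)))) = 1/(7708796294513/16618089982095 - 2288/(-24 + (1/24 + 28/(-18)))) = 1/(7708796294513/16618089982095 - 2288/(-24 + (1*(1/24) + 28*(-1/18)))) = 1/(7708796294513/16618089982095 - 2288/(-24 + (1/24 - 14/9))) = 1/(7708796294513/16618089982095 - 2288/(-24 - 109/72)) = 1/(7708796294513/16618089982095 - 2288/(-1837/72)) = 1/(7708796294513/16618089982095 - 2288*(-72/1837)) = 1/(7708796294513/16618089982095 + 14976/167) = 1/(250159884553038391/2775221027009865) = 2775221027009865/250159884553038391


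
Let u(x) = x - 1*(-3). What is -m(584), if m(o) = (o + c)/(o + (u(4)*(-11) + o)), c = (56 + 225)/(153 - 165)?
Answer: -6727/13092 ≈ -0.51383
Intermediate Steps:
u(x) = 3 + x (u(x) = x + 3 = 3 + x)
c = -281/12 (c = 281/(-12) = 281*(-1/12) = -281/12 ≈ -23.417)
m(o) = (-281/12 + o)/(-77 + 2*o) (m(o) = (o - 281/12)/(o + ((3 + 4)*(-11) + o)) = (-281/12 + o)/(o + (7*(-11) + o)) = (-281/12 + o)/(o + (-77 + o)) = (-281/12 + o)/(-77 + 2*o))
-m(584) = -(-281 + 12*584)/(12*(-77 + 2*584)) = -(-281 + 7008)/(12*(-77 + 1168)) = -6727/(12*1091) = -1*6727/13092 = -6727/13092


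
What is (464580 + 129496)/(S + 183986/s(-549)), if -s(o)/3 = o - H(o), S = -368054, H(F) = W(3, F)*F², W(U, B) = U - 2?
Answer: -24461079300/15154615087 ≈ -1.6141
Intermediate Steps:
W(U, B) = -2 + U
H(F) = F² (H(F) = (-2 + 3)*F² = 1*F² = F²)
s(o) = -3*o + 3*o² (s(o) = -3*(o - o²) = -3*o + 3*o²)
(464580 + 129496)/(S + 183986/s(-549)) = (464580 + 129496)/(-368054 + 183986/((3*(-549)*(-1 - 549)))) = 594076/(-368054 + 183986/((3*(-549)*(-550)))) = 594076/(-368054 + 183986/905850) = 594076/(-368054 + 183986*(1/905850)) = 594076/(-368054 + 8363/41175) = 594076/(-15154615087/41175) = 594076*(-41175/15154615087) = -24461079300/15154615087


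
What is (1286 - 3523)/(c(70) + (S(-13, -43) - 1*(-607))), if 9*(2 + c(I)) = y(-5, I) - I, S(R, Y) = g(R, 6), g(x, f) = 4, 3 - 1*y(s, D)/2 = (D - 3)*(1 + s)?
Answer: -20133/5953 ≈ -3.3820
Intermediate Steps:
y(s, D) = 6 - 2*(1 + s)*(-3 + D) (y(s, D) = 6 - 2*(D - 3)*(1 + s) = 6 - 2*(-3 + D)*(1 + s) = 6 - 2*(1 + s)*(-3 + D))
S(R, Y) = 4
c(I) = -4 + 7*I/9 (c(I) = -2 + ((12 - 2*I + 6*(-5) - 2*I*(-5)) - I)/9 = -2 + ((12 - 2*I - 30 + 10*I) - I)/9 = -2 + ((-18 + 8*I) - I)/9 = -2 + (-18 + 7*I)/9 = -2 + (-2 + 7*I/9) = -4 + 7*I/9)
(1286 - 3523)/(c(70) + (S(-13, -43) - 1*(-607))) = (1286 - 3523)/((-4 + (7/9)*70) + (4 - 1*(-607))) = -2237/((-4 + 490/9) + (4 + 607)) = -2237/(454/9 + 611) = -2237/5953/9 = -2237*9/5953 = -20133/5953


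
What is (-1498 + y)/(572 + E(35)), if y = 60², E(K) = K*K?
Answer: 2102/1797 ≈ 1.1697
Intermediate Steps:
E(K) = K²
y = 3600
(-1498 + y)/(572 + E(35)) = (-1498 + 3600)/(572 + 35²) = 2102/(572 + 1225) = 2102/1797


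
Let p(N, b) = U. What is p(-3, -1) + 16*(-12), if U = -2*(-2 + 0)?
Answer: -188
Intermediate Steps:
U = 4 (U = -2*(-2) = 4)
p(N, b) = 4
p(-3, -1) + 16*(-12) = 4 + 16*(-12) = 4 - 192 = -188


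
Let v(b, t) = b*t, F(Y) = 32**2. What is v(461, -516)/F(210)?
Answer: -59469/256 ≈ -232.30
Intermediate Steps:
F(Y) = 1024
v(461, -516)/F(210) = (461*(-516))/1024 = -237876*1/1024 = -59469/256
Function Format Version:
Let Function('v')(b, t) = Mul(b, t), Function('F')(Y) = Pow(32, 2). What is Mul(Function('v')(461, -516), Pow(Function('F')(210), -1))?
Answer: Rational(-59469, 256) ≈ -232.30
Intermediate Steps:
Function('F')(Y) = 1024
Mul(Function('v')(461, -516), Pow(Function('F')(210), -1)) = Mul(Mul(461, -516), Pow(1024, -1)) = Mul(-237876, Rational(1, 1024)) = Rational(-59469, 256)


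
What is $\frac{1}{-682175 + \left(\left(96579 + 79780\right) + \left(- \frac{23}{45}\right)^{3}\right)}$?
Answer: $- \frac{91125}{46092495167} \approx -1.977 \cdot 10^{-6}$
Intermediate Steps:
$\frac{1}{-682175 + \left(\left(96579 + 79780\right) + \left(- \frac{23}{45}\right)^{3}\right)} = \frac{1}{-682175 + \left(176359 + \left(\left(-23\right) \frac{1}{45}\right)^{3}\right)} = \frac{1}{-682175 + \left(176359 + \left(- \frac{23}{45}\right)^{3}\right)} = \frac{1}{-682175 + \left(176359 - \frac{12167}{91125}\right)} = \frac{1}{-682175 + \frac{16070701708}{91125}} = \frac{1}{- \frac{46092495167}{91125}} = - \frac{91125}{46092495167}$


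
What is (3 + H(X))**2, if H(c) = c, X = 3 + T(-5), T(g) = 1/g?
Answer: 841/25 ≈ 33.640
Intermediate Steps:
X = 14/5 (X = 3 + 1/(-5) = 3 - 1/5 = 14/5 ≈ 2.8000)
(3 + H(X))**2 = (3 + 14/5)**2 = (29/5)**2 = 841/25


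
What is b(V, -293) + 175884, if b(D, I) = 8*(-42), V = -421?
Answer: 175548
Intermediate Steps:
b(D, I) = -336
b(V, -293) + 175884 = -336 + 175884 = 175548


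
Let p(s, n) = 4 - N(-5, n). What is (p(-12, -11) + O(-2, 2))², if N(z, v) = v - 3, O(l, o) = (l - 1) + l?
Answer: 169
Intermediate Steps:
O(l, o) = -1 + 2*l (O(l, o) = (-1 + l) + l = -1 + 2*l)
N(z, v) = -3 + v
p(s, n) = 7 - n (p(s, n) = 4 - (-3 + n) = 4 + (3 - n) = 7 - n)
(p(-12, -11) + O(-2, 2))² = ((7 - 1*(-11)) + (-1 + 2*(-2)))² = ((7 + 11) + (-1 - 4))² = (18 - 5)² = 13² = 169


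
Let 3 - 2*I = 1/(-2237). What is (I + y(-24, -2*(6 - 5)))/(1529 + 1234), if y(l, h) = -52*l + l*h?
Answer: 2902508/6180831 ≈ 0.46960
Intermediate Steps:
I = 3356/2237 (I = 3/2 - ½/(-2237) = 3/2 - ½*(-1/2237) = 3/2 + 1/4474 = 3356/2237 ≈ 1.5002)
y(l, h) = -52*l + h*l
(I + y(-24, -2*(6 - 5)))/(1529 + 1234) = (3356/2237 - 24*(-52 - 2*(6 - 5)))/(1529 + 1234) = (3356/2237 - 24*(-52 - 2*1))/2763 = (3356/2237 - 24*(-52 - 2))*(1/2763) = (3356/2237 - 24*(-54))*(1/2763) = (3356/2237 + 1296)*(1/2763) = (2902508/2237)*(1/2763) = 2902508/6180831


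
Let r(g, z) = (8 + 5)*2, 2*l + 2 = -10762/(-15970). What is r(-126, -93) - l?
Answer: 425809/15970 ≈ 26.663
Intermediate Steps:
l = -10589/15970 (l = -1 + (-10762/(-15970))/2 = -1 + (-10762*(-1/15970))/2 = -1 + (1/2)*(5381/7985) = -1 + 5381/15970 = -10589/15970 ≈ -0.66306)
r(g, z) = 26 (r(g, z) = 13*2 = 26)
r(-126, -93) - l = 26 - 1*(-10589/15970) = 26 + 10589/15970 = 425809/15970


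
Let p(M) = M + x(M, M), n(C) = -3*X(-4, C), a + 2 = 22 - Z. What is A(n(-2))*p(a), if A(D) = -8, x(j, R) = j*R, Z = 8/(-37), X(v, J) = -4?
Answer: -4697440/1369 ≈ -3431.3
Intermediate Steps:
Z = -8/37 (Z = 8*(-1/37) = -8/37 ≈ -0.21622)
x(j, R) = R*j
a = 748/37 (a = -2 + (22 - 1*(-8/37)) = -2 + (22 + 8/37) = -2 + 822/37 = 748/37 ≈ 20.216)
n(C) = 12 (n(C) = -3*(-4) = 12)
p(M) = M + M² (p(M) = M + M*M = M + M²)
A(n(-2))*p(a) = -5984*(1 + 748/37)/37 = -5984*785/(37*37) = -8*587180/1369 = -4697440/1369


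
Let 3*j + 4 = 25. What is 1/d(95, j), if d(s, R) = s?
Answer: 1/95 ≈ 0.010526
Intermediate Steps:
j = 7 (j = -4/3 + (1/3)*25 = -4/3 + 25/3 = 7)
1/d(95, j) = 1/95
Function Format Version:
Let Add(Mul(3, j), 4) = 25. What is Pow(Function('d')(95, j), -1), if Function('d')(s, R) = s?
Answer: Rational(1, 95) ≈ 0.010526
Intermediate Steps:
j = 7 (j = Add(Rational(-4, 3), Mul(Rational(1, 3), 25)) = Add(Rational(-4, 3), Rational(25, 3)) = 7)
Pow(Function('d')(95, j), -1) = Pow(95, -1) = Rational(1, 95)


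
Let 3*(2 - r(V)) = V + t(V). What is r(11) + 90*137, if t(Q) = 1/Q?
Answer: 406834/33 ≈ 12328.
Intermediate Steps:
t(Q) = 1/Q
r(V) = 2 - V/3 - 1/(3*V) (r(V) = 2 - (V + 1/V)/3 = 2 + (-V/3 - 1/(3*V)) = 2 - V/3 - 1/(3*V))
r(11) + 90*137 = (1/3)*(-1 + 11*(6 - 1*11))/11 + 90*137 = (1/3)*(1/11)*(-1 + 11*(6 - 11)) + 12330 = (1/3)*(1/11)*(-1 + 11*(-5)) + 12330 = (1/3)*(1/11)*(-1 - 55) + 12330 = (1/3)*(1/11)*(-56) + 12330 = -56/33 + 12330 = 406834/33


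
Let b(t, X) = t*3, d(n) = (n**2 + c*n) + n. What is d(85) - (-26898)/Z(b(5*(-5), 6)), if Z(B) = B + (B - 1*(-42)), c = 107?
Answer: 290807/18 ≈ 16156.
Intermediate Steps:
d(n) = n**2 + 108*n (d(n) = (n**2 + 107*n) + n = n**2 + 108*n)
b(t, X) = 3*t
Z(B) = 42 + 2*B (Z(B) = B + (B + 42) = B + (42 + B) = 42 + 2*B)
d(85) - (-26898)/Z(b(5*(-5), 6)) = 85*(108 + 85) - (-26898)/(42 + 2*(3*(5*(-5)))) = 85*193 - (-26898)/(42 + 2*(3*(-25))) = 16405 - (-26898)/(42 + 2*(-75)) = 16405 - (-26898)/(42 - 150) = 16405 - (-26898)/(-108) = 16405 - (-26898)*(-1)/108 = 16405 - 1*4483/18 = 16405 - 4483/18 = 290807/18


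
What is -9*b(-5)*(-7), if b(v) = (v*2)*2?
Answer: -1260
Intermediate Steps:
b(v) = 4*v (b(v) = (2*v)*2 = 4*v)
-9*b(-5)*(-7) = -36*(-5)*(-7) = -9*(-20)*(-7) = 180*(-7) = -1260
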